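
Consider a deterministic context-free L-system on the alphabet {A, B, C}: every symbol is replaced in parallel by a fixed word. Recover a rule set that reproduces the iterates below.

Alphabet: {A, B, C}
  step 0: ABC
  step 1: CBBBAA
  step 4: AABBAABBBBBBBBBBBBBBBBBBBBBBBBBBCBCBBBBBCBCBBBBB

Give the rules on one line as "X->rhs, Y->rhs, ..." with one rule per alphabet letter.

  step 0 ⇒ step 1: ABC ⇒ CB·BB·AA
    A ↦ CB
    B ↦ BB
    C ↦ AA

A->CB, B->BB, C->AA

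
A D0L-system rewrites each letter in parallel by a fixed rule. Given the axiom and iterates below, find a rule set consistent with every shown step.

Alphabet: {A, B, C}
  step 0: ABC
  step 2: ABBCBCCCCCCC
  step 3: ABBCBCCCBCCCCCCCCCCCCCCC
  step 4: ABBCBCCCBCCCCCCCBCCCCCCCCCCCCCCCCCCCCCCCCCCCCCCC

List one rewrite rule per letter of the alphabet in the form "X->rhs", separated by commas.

  step 3 ⇒ step 4: ABBCBCCCBCCCCCCCCCCCCCCC ⇒ AB·BC·BC·CC·BC·CC·CC·CC·BC·CC·CC·CC·CC·CC·CC·CC·CC·CC·CC·CC·CC·CC·CC·CC
    A ↦ AB
    B ↦ BC
    C ↦ CC

A->AB, B->BC, C->CC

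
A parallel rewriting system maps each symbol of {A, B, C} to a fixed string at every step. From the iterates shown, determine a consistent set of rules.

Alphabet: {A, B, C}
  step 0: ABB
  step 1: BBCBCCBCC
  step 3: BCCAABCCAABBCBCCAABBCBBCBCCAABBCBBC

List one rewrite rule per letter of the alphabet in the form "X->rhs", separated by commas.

  step 0 ⇒ step 1: ABB ⇒ BBC·BCC·BCC
    A ↦ BBC
    B ↦ BCC
    C ↦ A  (constrained at step 1)

A->BBC, B->BCC, C->A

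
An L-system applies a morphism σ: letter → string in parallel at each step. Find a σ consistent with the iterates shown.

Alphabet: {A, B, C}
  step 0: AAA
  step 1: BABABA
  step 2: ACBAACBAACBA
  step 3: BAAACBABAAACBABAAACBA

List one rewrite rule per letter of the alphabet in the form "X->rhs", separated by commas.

  step 2 ⇒ step 3: ACBAACBAACBA ⇒ BA·A·AC·BA·BA·A·AC·BA·BA·A·AC·BA
    A ↦ BA
    B ↦ AC
    C ↦ A

A->BA, B->AC, C->A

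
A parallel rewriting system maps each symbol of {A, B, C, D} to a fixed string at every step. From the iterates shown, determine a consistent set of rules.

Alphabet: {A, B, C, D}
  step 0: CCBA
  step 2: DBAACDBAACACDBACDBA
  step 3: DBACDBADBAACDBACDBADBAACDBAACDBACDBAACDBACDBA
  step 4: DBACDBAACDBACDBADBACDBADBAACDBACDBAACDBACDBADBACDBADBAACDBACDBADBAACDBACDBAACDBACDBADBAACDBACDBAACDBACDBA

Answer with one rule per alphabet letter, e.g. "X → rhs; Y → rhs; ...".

  step 3 ⇒ step 4: DBACDBADBAACDBACDBADBAACDBAACDBACDBAACDBACDBA ⇒ DBA·C·DBA·AC·DBA·C·DBA·DBA·C·DBA·DBA·AC·DBA·C·DBA·AC·DBA·C·DBA·DBA·C·DBA·DBA·AC·DBA·C·DBA·DBA·AC·DBA·C·DBA·AC·DBA·C·DBA·DBA·AC·DBA·C·DBA·AC·DBA·C·DBA
    A ↦ DBA
    B ↦ C
    C ↦ AC
    D ↦ DBA

A->DBA, B->C, C->AC, D->DBA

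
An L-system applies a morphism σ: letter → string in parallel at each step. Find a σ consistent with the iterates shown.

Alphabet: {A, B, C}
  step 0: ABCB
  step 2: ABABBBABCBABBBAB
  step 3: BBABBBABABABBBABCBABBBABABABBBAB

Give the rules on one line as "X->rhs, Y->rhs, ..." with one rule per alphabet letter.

A->BB, B->AB, C->CB

  step 2 ⇒ step 3: ABABBBABCBABBBAB ⇒ BB·AB·BB·AB·AB·AB·BB·AB·CB·AB·BB·AB·AB·AB·BB·AB
    A ↦ BB
    B ↦ AB
    C ↦ CB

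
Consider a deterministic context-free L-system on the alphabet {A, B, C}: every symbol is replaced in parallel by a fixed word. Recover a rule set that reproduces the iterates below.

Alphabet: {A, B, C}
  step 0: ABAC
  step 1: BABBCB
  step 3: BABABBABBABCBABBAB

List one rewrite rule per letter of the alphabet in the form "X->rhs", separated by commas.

A->B, B->AB, C->CB

  step 0 ⇒ step 1: ABAC ⇒ B·AB·B·CB
    A ↦ B
    B ↦ AB
    C ↦ CB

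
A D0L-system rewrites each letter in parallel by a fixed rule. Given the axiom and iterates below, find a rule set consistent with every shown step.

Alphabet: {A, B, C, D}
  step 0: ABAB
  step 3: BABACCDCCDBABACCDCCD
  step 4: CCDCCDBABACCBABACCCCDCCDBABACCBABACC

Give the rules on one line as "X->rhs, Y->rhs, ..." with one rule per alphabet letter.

  step 3 ⇒ step 4: BABACCDCCDBABACCDCCD ⇒ CC·D·CC·D·BA·BA·CC·BA·BA·CC·CC·D·CC·D·BA·BA·CC·BA·BA·CC
    A ↦ D
    B ↦ CC
    C ↦ BA
    D ↦ CC

A->D, B->CC, C->BA, D->CC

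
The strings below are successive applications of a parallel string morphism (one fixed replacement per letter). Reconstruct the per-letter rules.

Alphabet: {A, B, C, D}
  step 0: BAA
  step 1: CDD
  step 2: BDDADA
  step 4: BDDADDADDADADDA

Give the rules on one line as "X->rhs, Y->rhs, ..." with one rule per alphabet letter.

  step 1 ⇒ step 2: CDD ⇒ BD·DA·DA
    C ↦ BD
    D ↦ DA
  step 0 ⇒ step 1: BAA ⇒ C·D·D
    A ↦ D
  step 0 ⇒ step 1: BAA ⇒ C·D·D
    B ↦ C

A->D, B->C, C->BD, D->DA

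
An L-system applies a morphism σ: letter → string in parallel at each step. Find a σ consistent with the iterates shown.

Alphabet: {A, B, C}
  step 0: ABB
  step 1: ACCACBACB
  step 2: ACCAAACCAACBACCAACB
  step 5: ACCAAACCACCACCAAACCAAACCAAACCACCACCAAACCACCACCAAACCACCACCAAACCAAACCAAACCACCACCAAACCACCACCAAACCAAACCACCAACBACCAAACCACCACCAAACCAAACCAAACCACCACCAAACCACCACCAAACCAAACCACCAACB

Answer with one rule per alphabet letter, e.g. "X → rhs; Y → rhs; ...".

A->ACC, B->ACB, C->A

  step 1 ⇒ step 2: ACCACBACB ⇒ ACC·A·A·ACC·A·ACB·ACC·A·ACB
    A ↦ ACC
    B ↦ ACB
    C ↦ A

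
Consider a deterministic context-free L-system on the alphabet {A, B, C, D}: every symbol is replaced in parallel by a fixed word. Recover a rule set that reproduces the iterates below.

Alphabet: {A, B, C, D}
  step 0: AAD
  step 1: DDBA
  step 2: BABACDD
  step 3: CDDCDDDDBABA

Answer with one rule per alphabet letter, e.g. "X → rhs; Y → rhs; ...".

A->D, B->CD, C->DD, D->BA

  step 2 ⇒ step 3: BABACDD ⇒ CD·D·CD·D·DD·BA·BA
    A ↦ D
    B ↦ CD
    C ↦ DD
    D ↦ BA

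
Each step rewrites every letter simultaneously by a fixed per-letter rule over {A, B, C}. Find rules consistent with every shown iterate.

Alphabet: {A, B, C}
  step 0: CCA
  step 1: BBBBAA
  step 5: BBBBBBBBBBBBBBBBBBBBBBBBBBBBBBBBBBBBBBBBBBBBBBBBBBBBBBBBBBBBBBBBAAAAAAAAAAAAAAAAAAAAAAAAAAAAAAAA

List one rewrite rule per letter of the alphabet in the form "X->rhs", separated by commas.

A->AA, B->CC, C->BB

  step 0 ⇒ step 1: CCA ⇒ BB·BB·AA
    A ↦ AA
    C ↦ BB
    B ↦ CC  (constrained at step 1)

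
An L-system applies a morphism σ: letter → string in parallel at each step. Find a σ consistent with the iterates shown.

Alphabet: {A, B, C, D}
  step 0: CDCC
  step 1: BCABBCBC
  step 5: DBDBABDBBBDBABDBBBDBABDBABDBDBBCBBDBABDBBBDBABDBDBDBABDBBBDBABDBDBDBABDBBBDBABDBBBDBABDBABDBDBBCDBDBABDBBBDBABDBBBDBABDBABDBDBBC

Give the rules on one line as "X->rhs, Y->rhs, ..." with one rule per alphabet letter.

A->BB, B->DB, C->BC, D->AB

  step 0 ⇒ step 1: CDCC ⇒ BC·AB·BC·BC
    C ↦ BC
    D ↦ AB
    A ↦ BB  (constrained at step 1)
    B ↦ DB  (constrained at step 1)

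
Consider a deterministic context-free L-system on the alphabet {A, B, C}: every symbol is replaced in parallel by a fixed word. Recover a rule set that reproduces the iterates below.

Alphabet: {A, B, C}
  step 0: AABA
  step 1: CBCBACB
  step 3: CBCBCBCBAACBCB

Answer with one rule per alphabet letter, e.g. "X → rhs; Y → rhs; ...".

  step 0 ⇒ step 1: AABA ⇒ CB·CB·A·CB
    A ↦ CB
    B ↦ A
    C ↦ A  (constrained at step 1)

A->CB, B->A, C->A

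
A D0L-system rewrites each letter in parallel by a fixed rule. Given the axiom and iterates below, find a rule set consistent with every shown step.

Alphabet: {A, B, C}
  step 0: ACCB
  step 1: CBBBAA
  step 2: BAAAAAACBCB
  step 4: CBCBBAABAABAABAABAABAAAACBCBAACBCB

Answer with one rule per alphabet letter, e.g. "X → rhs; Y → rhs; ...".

A->CB, B->AA, C->B

  step 1 ⇒ step 2: CBBBAA ⇒ B·AA·AA·AA·CB·CB
    A ↦ CB
    B ↦ AA
    C ↦ B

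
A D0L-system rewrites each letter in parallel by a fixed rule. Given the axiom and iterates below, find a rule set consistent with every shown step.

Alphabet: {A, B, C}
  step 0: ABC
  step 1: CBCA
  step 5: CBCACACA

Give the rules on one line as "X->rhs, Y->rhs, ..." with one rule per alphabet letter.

  step 0 ⇒ step 1: ABC ⇒ C·BC·A
    A ↦ C
    B ↦ BC
    C ↦ A

A->C, B->BC, C->A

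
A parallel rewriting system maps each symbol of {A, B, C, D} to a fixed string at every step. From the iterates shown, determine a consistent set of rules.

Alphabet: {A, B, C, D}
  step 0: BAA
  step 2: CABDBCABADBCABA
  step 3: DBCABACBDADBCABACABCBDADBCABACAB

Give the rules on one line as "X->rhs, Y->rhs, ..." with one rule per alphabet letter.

  step 2 ⇒ step 3: CABDBCABADBCABA ⇒ DB·CAB·A·CBD·A·DB·CAB·A·CAB·CBD·A·DB·CAB·A·CAB
    A ↦ CAB
    B ↦ A
    C ↦ DB
    D ↦ CBD

A->CAB, B->A, C->DB, D->CBD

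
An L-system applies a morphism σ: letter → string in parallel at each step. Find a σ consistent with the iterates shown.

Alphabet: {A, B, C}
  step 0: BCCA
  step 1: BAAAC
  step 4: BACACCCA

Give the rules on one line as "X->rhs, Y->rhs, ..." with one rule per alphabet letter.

A->C, B->BA, C->A

  step 0 ⇒ step 1: BCCA ⇒ BA·A·A·C
    A ↦ C
    B ↦ BA
    C ↦ A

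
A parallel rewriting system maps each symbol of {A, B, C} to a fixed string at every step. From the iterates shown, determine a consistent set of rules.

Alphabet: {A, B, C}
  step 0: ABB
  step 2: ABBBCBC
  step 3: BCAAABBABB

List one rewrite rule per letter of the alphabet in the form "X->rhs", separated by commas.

A->BC, B->A, C->BB

  step 2 ⇒ step 3: ABBBCBC ⇒ BC·A·A·A·BB·A·BB
    A ↦ BC
    B ↦ A
    C ↦ BB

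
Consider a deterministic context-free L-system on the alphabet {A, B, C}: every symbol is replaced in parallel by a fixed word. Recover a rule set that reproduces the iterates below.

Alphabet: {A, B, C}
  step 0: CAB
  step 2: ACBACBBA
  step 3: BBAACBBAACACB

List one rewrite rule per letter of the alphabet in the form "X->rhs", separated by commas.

A->B, B->AC, C->BA

  step 2 ⇒ step 3: ACBACBBA ⇒ B·BA·AC·B·BA·AC·AC·B
    A ↦ B
    B ↦ AC
    C ↦ BA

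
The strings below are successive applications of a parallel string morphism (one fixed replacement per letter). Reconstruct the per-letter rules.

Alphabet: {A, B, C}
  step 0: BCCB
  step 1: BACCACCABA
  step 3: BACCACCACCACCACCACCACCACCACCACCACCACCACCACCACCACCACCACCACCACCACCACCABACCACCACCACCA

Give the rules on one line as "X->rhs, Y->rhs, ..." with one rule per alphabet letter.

A->CCA, B->BA, C->CCA

  step 0 ⇒ step 1: BCCB ⇒ BA·CCA·CCA·BA
    B ↦ BA
    C ↦ CCA
    A ↦ CCA  (constrained at step 1)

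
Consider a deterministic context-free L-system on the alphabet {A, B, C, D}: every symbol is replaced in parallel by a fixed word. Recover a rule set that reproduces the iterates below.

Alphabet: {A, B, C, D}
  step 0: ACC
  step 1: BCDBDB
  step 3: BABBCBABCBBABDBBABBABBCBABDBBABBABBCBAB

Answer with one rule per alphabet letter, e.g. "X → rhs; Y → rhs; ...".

A->BC, B->BAB, C->DB, D->CB

  step 0 ⇒ step 1: ACC ⇒ BC·DB·DB
    A ↦ BC
    C ↦ DB
    B ↦ BAB  (constrained at step 1)
    D ↦ CB  (constrained at step 1)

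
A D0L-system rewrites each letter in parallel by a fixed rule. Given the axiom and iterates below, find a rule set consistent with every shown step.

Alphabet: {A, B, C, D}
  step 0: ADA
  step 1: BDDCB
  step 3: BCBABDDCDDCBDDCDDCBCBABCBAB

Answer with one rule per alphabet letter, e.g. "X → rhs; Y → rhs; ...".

  step 0 ⇒ step 1: ADA ⇒ B·DDC·B
    A ↦ B
    D ↦ DDC
    B ↦ CBA  (constrained at step 1)
    C ↦ B  (constrained at step 1)

A->B, B->CBA, C->B, D->DDC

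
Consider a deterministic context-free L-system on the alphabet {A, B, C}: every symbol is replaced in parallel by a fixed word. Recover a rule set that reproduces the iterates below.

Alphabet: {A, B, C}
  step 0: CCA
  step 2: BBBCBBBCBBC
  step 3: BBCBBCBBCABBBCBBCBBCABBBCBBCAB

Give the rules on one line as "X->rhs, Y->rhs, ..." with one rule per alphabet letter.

A->B, B->BBC, C->AB

  step 2 ⇒ step 3: BBBCBBBCBBC ⇒ BBC·BBC·BBC·AB·BBC·BBC·BBC·AB·BBC·BBC·AB
    B ↦ BBC
    C ↦ AB
    A ↦ B  (constrained at step 0)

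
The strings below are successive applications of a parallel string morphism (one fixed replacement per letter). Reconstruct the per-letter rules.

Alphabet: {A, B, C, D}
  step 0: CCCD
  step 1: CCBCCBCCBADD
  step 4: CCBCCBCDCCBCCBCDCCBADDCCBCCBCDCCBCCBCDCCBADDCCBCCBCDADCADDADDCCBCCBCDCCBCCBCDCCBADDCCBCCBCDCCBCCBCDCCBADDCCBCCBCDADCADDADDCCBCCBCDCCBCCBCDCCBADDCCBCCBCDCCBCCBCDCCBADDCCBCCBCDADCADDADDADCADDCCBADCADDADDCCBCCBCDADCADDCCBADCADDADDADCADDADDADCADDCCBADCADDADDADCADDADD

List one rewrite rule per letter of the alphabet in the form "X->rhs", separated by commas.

  step 0 ⇒ step 1: CCCD ⇒ CCB·CCB·CCB·ADD
    C ↦ CCB
    D ↦ ADD
    A ↦ ADC  (constrained at step 1)
    B ↦ CD  (constrained at step 1)

A->ADC, B->CD, C->CCB, D->ADD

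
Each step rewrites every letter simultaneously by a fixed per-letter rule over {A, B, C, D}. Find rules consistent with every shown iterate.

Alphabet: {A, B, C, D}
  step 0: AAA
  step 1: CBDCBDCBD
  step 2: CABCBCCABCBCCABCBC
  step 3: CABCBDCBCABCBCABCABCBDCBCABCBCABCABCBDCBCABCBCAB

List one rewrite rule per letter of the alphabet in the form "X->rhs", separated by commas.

A->CBD, B->CB, C->CAB, D->C

  step 2 ⇒ step 3: CABCBCCABCBCCABCBC ⇒ CAB·CBD·CB·CAB·CB·CAB·CAB·CBD·CB·CAB·CB·CAB·CAB·CBD·CB·CAB·CB·CAB
    A ↦ CBD
    B ↦ CB
    C ↦ CAB
  step 1 ⇒ step 2: CBDCBDCBD ⇒ CAB·CB·C·CAB·CB·C·CAB·CB·C
    D ↦ C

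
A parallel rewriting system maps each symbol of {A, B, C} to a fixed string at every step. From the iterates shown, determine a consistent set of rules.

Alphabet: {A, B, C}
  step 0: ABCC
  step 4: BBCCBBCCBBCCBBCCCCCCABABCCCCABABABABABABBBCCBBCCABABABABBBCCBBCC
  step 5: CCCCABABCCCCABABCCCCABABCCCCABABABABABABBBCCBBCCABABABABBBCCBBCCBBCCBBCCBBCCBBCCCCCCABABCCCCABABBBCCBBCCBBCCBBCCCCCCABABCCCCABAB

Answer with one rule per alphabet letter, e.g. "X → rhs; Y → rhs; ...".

  step 4 ⇒ step 5: BBCCBBCCBBCCBBCCCCCCABABCCCCABABABABABABBBCCBBCCABABABABBBCCBBCC ⇒ CC·CC·AB·AB·CC·CC·AB·AB·CC·CC·AB·AB·CC·CC·AB·AB·AB·AB·AB·AB·BB·CC·BB·CC·AB·AB·AB·AB·BB·CC·BB·CC·BB·CC·BB·CC·BB·CC·BB·CC·CC·CC·AB·AB·CC·CC·AB·AB·BB·CC·BB·CC·BB·CC·BB·CC·CC·CC·AB·AB·CC·CC·AB·AB
    A ↦ BB
    B ↦ CC
    C ↦ AB

A->BB, B->CC, C->AB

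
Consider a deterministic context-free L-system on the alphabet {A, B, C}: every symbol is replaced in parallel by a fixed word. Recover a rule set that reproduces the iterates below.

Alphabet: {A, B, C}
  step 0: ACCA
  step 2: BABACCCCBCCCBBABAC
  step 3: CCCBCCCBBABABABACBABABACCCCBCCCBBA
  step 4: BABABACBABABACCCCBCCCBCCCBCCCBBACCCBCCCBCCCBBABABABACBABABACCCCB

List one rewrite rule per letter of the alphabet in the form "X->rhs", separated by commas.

A->CCB, B->C, C->BA

  step 3 ⇒ step 4: CCCBCCCBBABABABACBABABACCCCBCCCBBA ⇒ BA·BA·BA·C·BA·BA·BA·C·C·CCB·C·CCB·C·CCB·C·CCB·BA·C·CCB·C·CCB·C·CCB·BA·BA·BA·BA·C·BA·BA·BA·C·C·CCB
    A ↦ CCB
    B ↦ C
    C ↦ BA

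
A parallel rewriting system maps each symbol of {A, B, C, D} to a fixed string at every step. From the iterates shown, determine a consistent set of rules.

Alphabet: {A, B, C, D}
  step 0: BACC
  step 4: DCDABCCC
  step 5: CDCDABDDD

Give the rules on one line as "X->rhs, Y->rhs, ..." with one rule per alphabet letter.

A->D, B->AB, C->D, D->C

  step 4 ⇒ step 5: DCDABCCC ⇒ C·D·C·D·AB·D·D·D
    A ↦ D
    B ↦ AB
    C ↦ D
    D ↦ C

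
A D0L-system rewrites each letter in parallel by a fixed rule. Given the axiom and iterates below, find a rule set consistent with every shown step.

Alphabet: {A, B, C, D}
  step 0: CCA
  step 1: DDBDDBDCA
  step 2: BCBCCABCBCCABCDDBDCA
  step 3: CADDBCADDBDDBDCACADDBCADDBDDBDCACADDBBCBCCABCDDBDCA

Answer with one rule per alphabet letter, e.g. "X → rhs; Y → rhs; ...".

  step 2 ⇒ step 3: BCBCCABCBCCABCDDBDCA ⇒ CA·DDB·CA·DDB·DDB·DCA·CA·DDB·CA·DDB·DDB·DCA·CA·DDB·BC·BC·CA·BC·DDB·DCA
    A ↦ DCA
    B ↦ CA
    C ↦ DDB
    D ↦ BC

A->DCA, B->CA, C->DDB, D->BC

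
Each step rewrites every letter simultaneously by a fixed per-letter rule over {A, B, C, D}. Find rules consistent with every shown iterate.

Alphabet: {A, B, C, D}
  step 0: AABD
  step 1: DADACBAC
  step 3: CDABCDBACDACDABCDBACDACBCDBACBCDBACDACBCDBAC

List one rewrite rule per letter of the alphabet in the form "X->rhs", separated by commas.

A->DA, B->C, C->BCD, D->BAC

  step 0 ⇒ step 1: AABD ⇒ DA·DA·C·BAC
    A ↦ DA
    B ↦ C
    D ↦ BAC
    C ↦ BCD  (constrained at step 1)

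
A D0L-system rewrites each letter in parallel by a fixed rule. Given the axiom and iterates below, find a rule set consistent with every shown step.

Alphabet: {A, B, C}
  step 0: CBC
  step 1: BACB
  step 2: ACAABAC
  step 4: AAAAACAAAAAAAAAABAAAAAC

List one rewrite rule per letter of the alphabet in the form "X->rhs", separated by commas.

A->AA, B->AC, C->B

  step 1 ⇒ step 2: BACB ⇒ AC·AA·B·AC
    A ↦ AA
    B ↦ AC
    C ↦ B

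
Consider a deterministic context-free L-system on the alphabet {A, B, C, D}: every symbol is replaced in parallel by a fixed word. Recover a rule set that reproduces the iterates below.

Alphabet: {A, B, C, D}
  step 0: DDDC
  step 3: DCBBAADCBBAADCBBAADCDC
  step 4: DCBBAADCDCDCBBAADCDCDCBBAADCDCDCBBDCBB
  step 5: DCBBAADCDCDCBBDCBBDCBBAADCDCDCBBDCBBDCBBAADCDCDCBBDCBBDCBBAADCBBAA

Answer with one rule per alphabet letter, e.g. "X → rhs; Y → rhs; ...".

  step 4 ⇒ step 5: DCBBAADCDCDCBBAADCDCDCBBAADCDCDCBBDCBB ⇒ DC·BB·A·A·DC·DC·DC·BB·DC·BB·DC·BB·A·A·DC·DC·DC·BB·DC·BB·DC·BB·A·A·DC·DC·DC·BB·DC·BB·DC·BB·A·A·DC·BB·A·A
    A ↦ DC
    B ↦ A
    C ↦ BB
    D ↦ DC

A->DC, B->A, C->BB, D->DC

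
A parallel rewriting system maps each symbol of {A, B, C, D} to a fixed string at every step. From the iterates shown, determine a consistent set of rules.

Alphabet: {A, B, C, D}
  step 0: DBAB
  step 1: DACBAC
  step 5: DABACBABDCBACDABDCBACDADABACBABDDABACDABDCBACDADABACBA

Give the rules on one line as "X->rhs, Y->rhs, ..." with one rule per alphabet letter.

A->BA, B->C, C->BD, D->DA

  step 0 ⇒ step 1: DBAB ⇒ DA·C·BA·C
    A ↦ BA
    B ↦ C
    D ↦ DA
    C ↦ BD  (constrained at step 1)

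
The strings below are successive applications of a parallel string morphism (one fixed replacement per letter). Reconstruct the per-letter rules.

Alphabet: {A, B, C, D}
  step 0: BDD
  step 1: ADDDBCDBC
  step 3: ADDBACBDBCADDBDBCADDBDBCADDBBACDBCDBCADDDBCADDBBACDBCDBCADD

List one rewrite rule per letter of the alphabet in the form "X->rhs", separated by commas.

A->BAC, B->ADD, C->B, D->DBC

  step 0 ⇒ step 1: BDD ⇒ ADD·DBC·DBC
    B ↦ ADD
    D ↦ DBC
    A ↦ BAC  (constrained at step 1)
    C ↦ B  (constrained at step 1)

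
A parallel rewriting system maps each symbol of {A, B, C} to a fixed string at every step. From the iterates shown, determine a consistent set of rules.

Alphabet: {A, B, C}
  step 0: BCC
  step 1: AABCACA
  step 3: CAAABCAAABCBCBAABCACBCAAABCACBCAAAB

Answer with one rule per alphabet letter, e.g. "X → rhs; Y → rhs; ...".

A->CB, B->AAB, C->CA

  step 0 ⇒ step 1: BCC ⇒ AAB·CA·CA
    B ↦ AAB
    C ↦ CA
    A ↦ CB  (constrained at step 1)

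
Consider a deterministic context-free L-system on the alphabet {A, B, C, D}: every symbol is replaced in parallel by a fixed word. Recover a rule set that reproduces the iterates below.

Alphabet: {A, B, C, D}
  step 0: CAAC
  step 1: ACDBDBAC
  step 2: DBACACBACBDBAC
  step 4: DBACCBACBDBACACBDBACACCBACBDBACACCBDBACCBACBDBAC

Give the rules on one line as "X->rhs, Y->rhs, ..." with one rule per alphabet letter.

  step 1 ⇒ step 2: ACDBDBAC ⇒ DB·AC·A·CB·A·CB·DB·AC
    A ↦ DB
    B ↦ CB
    C ↦ AC
    D ↦ A

A->DB, B->CB, C->AC, D->A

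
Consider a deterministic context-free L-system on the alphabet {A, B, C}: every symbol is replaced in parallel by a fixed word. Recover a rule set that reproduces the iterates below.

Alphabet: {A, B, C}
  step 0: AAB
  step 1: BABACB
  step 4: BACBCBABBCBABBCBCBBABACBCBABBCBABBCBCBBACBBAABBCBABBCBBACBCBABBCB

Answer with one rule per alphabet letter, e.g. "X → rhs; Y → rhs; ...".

  step 0 ⇒ step 1: AAB ⇒ BA·BA·CB
    A ↦ BA
    B ↦ CB
    C ↦ ABB  (constrained at step 1)

A->BA, B->CB, C->ABB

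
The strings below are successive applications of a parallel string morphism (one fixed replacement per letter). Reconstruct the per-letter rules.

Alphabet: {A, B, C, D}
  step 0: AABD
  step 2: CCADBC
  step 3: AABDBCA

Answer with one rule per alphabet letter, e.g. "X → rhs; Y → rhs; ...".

  step 2 ⇒ step 3: CCADBC ⇒ A·A·B·DB·C·A
    A ↦ B
    B ↦ C
    C ↦ A
    D ↦ DB

A->B, B->C, C->A, D->DB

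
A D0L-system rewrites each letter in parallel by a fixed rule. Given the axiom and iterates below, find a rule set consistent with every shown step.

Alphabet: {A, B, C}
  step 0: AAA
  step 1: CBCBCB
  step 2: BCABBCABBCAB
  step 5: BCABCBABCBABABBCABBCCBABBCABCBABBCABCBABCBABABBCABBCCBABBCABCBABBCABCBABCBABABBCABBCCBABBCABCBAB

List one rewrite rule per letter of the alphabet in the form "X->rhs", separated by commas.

A->CB, B->AB, C->BC

  step 1 ⇒ step 2: CBCBCB ⇒ BC·AB·BC·AB·BC·AB
    B ↦ AB
    C ↦ BC
  step 0 ⇒ step 1: AAA ⇒ CB·CB·CB
    A ↦ CB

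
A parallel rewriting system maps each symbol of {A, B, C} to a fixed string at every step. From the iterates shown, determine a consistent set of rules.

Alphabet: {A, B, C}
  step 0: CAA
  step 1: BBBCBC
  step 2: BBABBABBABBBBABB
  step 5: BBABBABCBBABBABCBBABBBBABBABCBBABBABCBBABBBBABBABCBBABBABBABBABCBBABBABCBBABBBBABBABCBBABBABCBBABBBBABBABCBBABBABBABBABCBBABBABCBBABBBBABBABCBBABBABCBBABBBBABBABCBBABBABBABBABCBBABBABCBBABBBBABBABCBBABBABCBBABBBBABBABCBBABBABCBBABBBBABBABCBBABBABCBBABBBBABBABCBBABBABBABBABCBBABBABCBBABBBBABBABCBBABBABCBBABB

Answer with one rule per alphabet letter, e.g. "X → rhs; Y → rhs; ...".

  step 1 ⇒ step 2: BBBCBC ⇒ BBA·BBA·BBA·BB·BBA·BB
    B ↦ BBA
    C ↦ BB
  step 0 ⇒ step 1: CAA ⇒ BB·BC·BC
    A ↦ BC

A->BC, B->BBA, C->BB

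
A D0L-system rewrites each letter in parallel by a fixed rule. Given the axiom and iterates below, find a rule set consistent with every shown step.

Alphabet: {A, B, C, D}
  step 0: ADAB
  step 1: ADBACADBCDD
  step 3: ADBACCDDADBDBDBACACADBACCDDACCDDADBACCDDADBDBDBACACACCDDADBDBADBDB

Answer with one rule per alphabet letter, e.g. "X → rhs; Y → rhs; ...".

  step 0 ⇒ step 1: ADAB ⇒ ADB·AC·ADB·CDD
    A ↦ ADB
    B ↦ CDD
    D ↦ AC
    C ↦ DB  (constrained at step 1)

A->ADB, B->CDD, C->DB, D->AC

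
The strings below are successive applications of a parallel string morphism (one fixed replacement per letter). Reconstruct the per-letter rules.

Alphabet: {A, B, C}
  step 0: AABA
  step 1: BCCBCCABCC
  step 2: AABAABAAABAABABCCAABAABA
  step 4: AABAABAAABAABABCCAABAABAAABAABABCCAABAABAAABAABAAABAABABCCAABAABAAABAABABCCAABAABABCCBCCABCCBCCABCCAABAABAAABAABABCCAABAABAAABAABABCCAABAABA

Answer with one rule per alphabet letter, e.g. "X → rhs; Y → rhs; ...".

  step 1 ⇒ step 2: BCCBCCABCC ⇒ A·ABA·ABA·A·ABA·ABA·BCC·A·ABA·ABA
    A ↦ BCC
    B ↦ A
    C ↦ ABA

A->BCC, B->A, C->ABA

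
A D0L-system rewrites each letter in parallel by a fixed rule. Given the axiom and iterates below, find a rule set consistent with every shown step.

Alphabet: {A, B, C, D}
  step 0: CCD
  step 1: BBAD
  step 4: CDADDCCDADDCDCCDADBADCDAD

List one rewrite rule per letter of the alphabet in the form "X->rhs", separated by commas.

  step 0 ⇒ step 1: CCD ⇒ B·B·AD
    C ↦ B
    D ↦ AD
    A ↦ CD  (constrained at step 1)
    B ↦ DC  (constrained at step 1)

A->CD, B->DC, C->B, D->AD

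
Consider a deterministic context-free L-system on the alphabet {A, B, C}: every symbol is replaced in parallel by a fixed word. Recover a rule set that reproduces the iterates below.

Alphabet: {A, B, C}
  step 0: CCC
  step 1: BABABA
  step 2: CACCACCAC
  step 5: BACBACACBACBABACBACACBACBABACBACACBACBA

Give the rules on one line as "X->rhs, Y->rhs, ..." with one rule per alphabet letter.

  step 1 ⇒ step 2: BABABA ⇒ CA·C·CA·C·CA·C
    A ↦ C
    B ↦ CA
  step 0 ⇒ step 1: CCC ⇒ BA·BA·BA
    C ↦ BA

A->C, B->CA, C->BA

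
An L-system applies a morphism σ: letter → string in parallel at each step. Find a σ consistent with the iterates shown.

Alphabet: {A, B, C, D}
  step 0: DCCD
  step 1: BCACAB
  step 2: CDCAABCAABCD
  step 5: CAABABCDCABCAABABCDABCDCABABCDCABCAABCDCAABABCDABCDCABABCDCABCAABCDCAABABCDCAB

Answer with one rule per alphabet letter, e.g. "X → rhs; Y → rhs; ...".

  step 1 ⇒ step 2: BCACAB ⇒ CD·CA·AB·CA·AB·CD
    A ↦ AB
    B ↦ CD
    C ↦ CA
  step 0 ⇒ step 1: DCCD ⇒ B·CA·CA·B
    D ↦ B

A->AB, B->CD, C->CA, D->B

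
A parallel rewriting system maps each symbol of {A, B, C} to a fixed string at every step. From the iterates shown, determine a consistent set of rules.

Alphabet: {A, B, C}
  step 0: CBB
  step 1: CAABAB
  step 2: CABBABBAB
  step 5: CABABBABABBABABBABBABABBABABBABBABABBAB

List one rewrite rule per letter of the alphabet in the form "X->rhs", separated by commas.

A->B, B->AB, C->CA

  step 1 ⇒ step 2: CAABAB ⇒ CA·B·B·AB·B·AB
    A ↦ B
    B ↦ AB
    C ↦ CA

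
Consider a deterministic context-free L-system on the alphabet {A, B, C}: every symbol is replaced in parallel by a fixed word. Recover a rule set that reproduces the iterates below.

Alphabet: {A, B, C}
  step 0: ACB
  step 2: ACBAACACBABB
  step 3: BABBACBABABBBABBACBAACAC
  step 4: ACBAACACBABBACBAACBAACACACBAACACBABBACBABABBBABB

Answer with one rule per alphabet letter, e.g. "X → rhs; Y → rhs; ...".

  step 3 ⇒ step 4: BABBACBABABBBABBACBAACAC ⇒ AC·BA·AC·AC·BA·BB·AC·BA·AC·BA·AC·AC·AC·BA·AC·AC·BA·BB·AC·BA·BA·BB·BA·BB
    A ↦ BA
    B ↦ AC
    C ↦ BB

A->BA, B->AC, C->BB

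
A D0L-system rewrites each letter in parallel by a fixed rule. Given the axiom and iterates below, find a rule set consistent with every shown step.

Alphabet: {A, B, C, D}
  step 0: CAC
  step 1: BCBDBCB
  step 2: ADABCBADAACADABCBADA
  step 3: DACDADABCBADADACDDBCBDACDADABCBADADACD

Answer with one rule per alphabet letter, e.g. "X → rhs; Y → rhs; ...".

  step 2 ⇒ step 3: ADABCBADAACADABCBADA ⇒ D·AC·D·ADA·BCB·ADA·D·AC·D·D·BCB·D·AC·D·ADA·BCB·ADA·D·AC·D
    A ↦ D
    B ↦ ADA
    C ↦ BCB
    D ↦ AC

A->D, B->ADA, C->BCB, D->AC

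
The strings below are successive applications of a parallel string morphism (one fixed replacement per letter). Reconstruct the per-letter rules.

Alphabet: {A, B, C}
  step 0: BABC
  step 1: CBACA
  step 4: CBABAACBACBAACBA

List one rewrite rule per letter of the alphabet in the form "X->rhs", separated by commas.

A->BA, B->C, C->A

  step 0 ⇒ step 1: BABC ⇒ C·BA·C·A
    A ↦ BA
    B ↦ C
    C ↦ A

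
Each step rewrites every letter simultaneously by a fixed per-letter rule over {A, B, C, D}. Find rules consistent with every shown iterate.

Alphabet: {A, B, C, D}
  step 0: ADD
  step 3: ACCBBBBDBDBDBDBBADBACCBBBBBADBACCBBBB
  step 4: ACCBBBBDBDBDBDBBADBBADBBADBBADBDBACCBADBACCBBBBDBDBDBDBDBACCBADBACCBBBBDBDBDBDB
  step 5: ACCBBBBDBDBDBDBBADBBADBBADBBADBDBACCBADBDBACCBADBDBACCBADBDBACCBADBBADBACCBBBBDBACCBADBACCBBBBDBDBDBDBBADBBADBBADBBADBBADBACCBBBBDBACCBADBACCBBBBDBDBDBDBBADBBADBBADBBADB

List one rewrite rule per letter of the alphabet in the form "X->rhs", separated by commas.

A->ACC, B->DB, C->BB, D->BA

  step 4 ⇒ step 5: ACCBBBBDBDBDBDBBADBBADBBADBBADBDBACCBADBACCBBBBDBDBDBDBDBACCBADBACCBBBBDBDBDBDB ⇒ ACC·BB·BB·DB·DB·DB·DB·BA·DB·BA·DB·BA·DB·BA·DB·DB·ACC·BA·DB·DB·ACC·BA·DB·DB·ACC·BA·DB·DB·ACC·BA·DB·BA·DB·ACC·BB·BB·DB·ACC·BA·DB·ACC·BB·BB·DB·DB·DB·DB·BA·DB·BA·DB·BA·DB·BA·DB·BA·DB·ACC·BB·BB·DB·ACC·BA·DB·ACC·BB·BB·DB·DB·DB·DB·BA·DB·BA·DB·BA·DB·BA·DB
    A ↦ ACC
    B ↦ DB
    C ↦ BB
    D ↦ BA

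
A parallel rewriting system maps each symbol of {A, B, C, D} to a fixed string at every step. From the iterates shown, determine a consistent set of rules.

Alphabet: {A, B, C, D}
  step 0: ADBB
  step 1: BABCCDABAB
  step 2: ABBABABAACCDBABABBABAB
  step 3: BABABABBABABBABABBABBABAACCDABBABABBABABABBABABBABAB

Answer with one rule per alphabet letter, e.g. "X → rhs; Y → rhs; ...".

A->BAB, B->AB, C->A, D->CCD

  step 2 ⇒ step 3: ABBABABAACCDBABABBABAB ⇒ BAB·AB·AB·BAB·AB·BAB·AB·BAB·BAB·A·A·CCD·AB·BAB·AB·BAB·AB·AB·BAB·AB·BAB·AB
    A ↦ BAB
    B ↦ AB
    C ↦ A
    D ↦ CCD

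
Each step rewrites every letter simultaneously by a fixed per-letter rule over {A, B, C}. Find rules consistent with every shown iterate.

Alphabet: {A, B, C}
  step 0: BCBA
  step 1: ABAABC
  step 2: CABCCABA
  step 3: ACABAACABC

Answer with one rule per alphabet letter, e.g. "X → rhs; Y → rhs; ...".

  step 2 ⇒ step 3: CABCCABA ⇒ A·C·AB·A·A·C·AB·C
    A ↦ C
    B ↦ AB
    C ↦ A

A->C, B->AB, C->A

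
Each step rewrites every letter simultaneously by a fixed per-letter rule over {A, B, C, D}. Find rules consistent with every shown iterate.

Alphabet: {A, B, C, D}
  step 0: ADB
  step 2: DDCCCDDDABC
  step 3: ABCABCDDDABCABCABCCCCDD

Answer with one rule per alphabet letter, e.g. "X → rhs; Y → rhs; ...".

  step 2 ⇒ step 3: DDCCCDDDABC ⇒ ABC·ABC·D·D·D·ABC·ABC·ABC·CC·CD·D
    A ↦ CC
    B ↦ CD
    C ↦ D
    D ↦ ABC

A->CC, B->CD, C->D, D->ABC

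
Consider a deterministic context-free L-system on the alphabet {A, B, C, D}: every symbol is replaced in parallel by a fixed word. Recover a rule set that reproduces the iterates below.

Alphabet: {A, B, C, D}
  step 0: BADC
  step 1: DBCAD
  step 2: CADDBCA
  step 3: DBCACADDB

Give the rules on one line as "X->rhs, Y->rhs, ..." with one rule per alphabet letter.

  step 2 ⇒ step 3: CADDBCA ⇒ D·B·CA·CA·D·D·B
    A ↦ B
    B ↦ D
    C ↦ D
    D ↦ CA

A->B, B->D, C->D, D->CA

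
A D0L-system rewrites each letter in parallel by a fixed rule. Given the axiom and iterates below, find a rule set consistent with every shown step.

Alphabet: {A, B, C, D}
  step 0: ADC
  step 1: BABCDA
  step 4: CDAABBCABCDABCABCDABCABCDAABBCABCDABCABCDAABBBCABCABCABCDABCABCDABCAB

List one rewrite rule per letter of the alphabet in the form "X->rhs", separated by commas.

A->B, B->CAB, C->CDA, D->AB

  step 0 ⇒ step 1: ADC ⇒ B·AB·CDA
    A ↦ B
    C ↦ CDA
    D ↦ AB
    B ↦ CAB  (constrained at step 1)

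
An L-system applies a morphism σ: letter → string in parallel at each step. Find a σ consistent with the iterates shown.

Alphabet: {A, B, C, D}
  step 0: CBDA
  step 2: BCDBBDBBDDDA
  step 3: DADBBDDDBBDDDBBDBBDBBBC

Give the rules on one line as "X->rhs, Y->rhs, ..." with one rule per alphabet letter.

  step 2 ⇒ step 3: BCDBBDBBDDDA ⇒ D·A·DBB·D·D·DBB·D·D·DBB·DBB·DBB·BC
    A ↦ BC
    B ↦ D
    C ↦ A
    D ↦ DBB

A->BC, B->D, C->A, D->DBB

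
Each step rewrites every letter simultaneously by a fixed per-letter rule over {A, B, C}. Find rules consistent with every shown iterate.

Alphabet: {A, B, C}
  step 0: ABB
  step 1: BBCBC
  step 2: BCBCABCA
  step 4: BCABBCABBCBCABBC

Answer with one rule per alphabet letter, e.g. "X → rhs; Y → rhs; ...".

A->B, B->BC, C->A

  step 1 ⇒ step 2: BBCBC ⇒ BC·BC·A·BC·A
    B ↦ BC
    C ↦ A
  step 0 ⇒ step 1: ABB ⇒ B·BC·BC
    A ↦ B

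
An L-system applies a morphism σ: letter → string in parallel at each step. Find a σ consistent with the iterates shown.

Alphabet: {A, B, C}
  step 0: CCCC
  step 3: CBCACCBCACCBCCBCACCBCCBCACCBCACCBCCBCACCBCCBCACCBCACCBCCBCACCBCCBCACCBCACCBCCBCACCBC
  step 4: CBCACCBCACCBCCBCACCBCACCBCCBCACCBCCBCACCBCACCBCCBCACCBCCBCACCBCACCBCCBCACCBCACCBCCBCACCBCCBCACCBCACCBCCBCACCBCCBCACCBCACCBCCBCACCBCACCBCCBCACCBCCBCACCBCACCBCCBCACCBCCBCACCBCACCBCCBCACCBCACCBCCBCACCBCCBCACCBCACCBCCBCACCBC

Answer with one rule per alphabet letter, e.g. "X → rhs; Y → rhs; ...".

  step 3 ⇒ step 4: CBCACCBCACCBCCBCACCBCCBCACCBCACCBCCBCACCBCCBCACCBCACCBCCBCACCBCCBCACCBCACCBCCBCACCBC ⇒ CBC·AC·CBC·AC·CBC·CBC·AC·CBC·AC·CBC·CBC·AC·CBC·CBC·AC·CBC·AC·CBC·CBC·AC·CBC·CBC·AC·CBC·AC·CBC·CBC·AC·CBC·AC·CBC·CBC·AC·CBC·CBC·AC·CBC·AC·CBC·CBC·AC·CBC·CBC·AC·CBC·AC·CBC·CBC·AC·CBC·AC·CBC·CBC·AC·CBC·CBC·AC·CBC·AC·CBC·CBC·AC·CBC·CBC·AC·CBC·AC·CBC·CBC·AC·CBC·AC·CBC·CBC·AC·CBC·CBC·AC·CBC·AC·CBC·CBC·AC·CBC
    A ↦ AC
    B ↦ AC
    C ↦ CBC

A->AC, B->AC, C->CBC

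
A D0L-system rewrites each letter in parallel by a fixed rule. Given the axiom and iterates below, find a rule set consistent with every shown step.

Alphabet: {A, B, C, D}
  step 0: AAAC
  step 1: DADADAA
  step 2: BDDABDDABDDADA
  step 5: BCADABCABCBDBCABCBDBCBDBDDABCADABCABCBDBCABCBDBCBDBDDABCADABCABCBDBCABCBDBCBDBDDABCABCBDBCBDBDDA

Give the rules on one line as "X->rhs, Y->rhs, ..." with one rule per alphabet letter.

A->DA, B->BC, C->A, D->BD

  step 1 ⇒ step 2: DADADAA ⇒ BD·DA·BD·DA·BD·DA·DA
    A ↦ DA
    D ↦ BD
    B ↦ BC  (constrained at step 2)
  step 0 ⇒ step 1: AAAC ⇒ DA·DA·DA·A
    C ↦ A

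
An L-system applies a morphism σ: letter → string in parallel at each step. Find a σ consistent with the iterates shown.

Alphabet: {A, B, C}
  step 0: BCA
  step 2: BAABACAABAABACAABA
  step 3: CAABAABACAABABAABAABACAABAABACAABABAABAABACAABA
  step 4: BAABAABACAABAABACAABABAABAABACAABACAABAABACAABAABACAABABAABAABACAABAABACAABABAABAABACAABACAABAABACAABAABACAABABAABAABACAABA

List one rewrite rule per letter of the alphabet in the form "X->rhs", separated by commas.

  step 3 ⇒ step 4: CAABAABACAABABAABAABACAABAABACAABABAABAABACAABA ⇒ BA·ABA·ABA·CA·ABA·ABA·CA·ABA·BA·ABA·ABA·CA·ABA·CA·ABA·ABA·CA·ABA·ABA·CA·ABA·BA·ABA·ABA·CA·ABA·ABA·CA·ABA·BA·ABA·ABA·CA·ABA·CA·ABA·ABA·CA·ABA·ABA·CA·ABA·BA·ABA·ABA·CA·ABA
    A ↦ ABA
    B ↦ CA
    C ↦ BA

A->ABA, B->CA, C->BA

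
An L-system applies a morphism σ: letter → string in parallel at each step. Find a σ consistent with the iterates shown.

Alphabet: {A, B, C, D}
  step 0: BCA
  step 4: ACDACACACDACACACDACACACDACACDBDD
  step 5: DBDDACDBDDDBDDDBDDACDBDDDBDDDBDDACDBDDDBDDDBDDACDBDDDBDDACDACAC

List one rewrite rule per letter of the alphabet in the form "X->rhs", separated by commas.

  step 4 ⇒ step 5: ACDACACACDACACACDACACACDACACDBDD ⇒ DB·DD·AC·DB·DD·DB·DD·DB·DD·AC·DB·DD·DB·DD·DB·DD·AC·DB·DD·DB·DD·DB·DD·AC·DB·DD·DB·DD·AC·D·AC·AC
    A ↦ DB
    B ↦ D
    C ↦ DD
    D ↦ AC

A->DB, B->D, C->DD, D->AC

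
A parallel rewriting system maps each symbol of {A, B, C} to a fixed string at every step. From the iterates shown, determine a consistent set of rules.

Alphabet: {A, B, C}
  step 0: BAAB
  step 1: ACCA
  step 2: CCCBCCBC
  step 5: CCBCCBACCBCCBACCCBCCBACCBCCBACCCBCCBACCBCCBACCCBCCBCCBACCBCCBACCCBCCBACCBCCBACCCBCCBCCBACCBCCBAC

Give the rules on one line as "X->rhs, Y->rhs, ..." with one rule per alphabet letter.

  step 1 ⇒ step 2: ACCA ⇒ C·CCB·CCB·C
    A ↦ C
    C ↦ CCB
  step 0 ⇒ step 1: BAAB ⇒ A·C·C·A
    B ↦ A

A->C, B->A, C->CCB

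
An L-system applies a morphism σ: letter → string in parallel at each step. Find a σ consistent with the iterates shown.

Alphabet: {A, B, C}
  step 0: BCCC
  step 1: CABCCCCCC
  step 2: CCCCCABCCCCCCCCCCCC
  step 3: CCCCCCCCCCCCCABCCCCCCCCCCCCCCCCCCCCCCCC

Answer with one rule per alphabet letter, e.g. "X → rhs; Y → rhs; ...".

A->CC, B->CAB, C->CC

  step 2 ⇒ step 3: CCCCCABCCCCCCCCCCCC ⇒ CC·CC·CC·CC·CC·CC·CAB·CC·CC·CC·CC·CC·CC·CC·CC·CC·CC·CC·CC
    A ↦ CC
    B ↦ CAB
    C ↦ CC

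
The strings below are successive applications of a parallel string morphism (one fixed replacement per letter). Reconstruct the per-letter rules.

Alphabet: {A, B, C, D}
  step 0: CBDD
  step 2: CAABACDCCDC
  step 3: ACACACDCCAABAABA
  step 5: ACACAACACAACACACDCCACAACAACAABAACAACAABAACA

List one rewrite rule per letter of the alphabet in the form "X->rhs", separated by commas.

  step 2 ⇒ step 3: CAABACDCCDC ⇒ A·CA·CA·CDC·CA·A·B·A·A·B·A
    A ↦ CA
    B ↦ CDC
    C ↦ A
    D ↦ B

A->CA, B->CDC, C->A, D->B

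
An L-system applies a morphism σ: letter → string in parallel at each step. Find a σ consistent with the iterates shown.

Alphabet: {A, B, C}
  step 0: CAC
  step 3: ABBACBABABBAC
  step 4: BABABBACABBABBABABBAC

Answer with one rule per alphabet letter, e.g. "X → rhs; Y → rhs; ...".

  step 3 ⇒ step 4: ABBACBABABBAC ⇒ B·AB·AB·B·AC·AB·B·AB·B·AB·AB·B·AC
    A ↦ B
    B ↦ AB
    C ↦ AC

A->B, B->AB, C->AC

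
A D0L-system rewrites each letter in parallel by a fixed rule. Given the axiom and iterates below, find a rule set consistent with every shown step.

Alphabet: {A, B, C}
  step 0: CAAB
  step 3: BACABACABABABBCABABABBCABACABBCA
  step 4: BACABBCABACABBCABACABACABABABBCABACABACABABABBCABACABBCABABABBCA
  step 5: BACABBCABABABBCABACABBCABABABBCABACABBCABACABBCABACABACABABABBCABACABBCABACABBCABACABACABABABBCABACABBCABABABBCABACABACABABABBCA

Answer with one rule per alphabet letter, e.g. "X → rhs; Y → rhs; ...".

A->CA, B->BA, C->BB

  step 4 ⇒ step 5: BACABBCABACABBCABACABACABABABBCABACABACABABABBCABACABBCABABABBCA ⇒ BA·CA·BB·CA·BA·BA·BB·CA·BA·CA·BB·CA·BA·BA·BB·CA·BA·CA·BB·CA·BA·CA·BB·CA·BA·CA·BA·CA·BA·BA·BB·CA·BA·CA·BB·CA·BA·CA·BB·CA·BA·CA·BA·CA·BA·BA·BB·CA·BA·CA·BB·CA·BA·BA·BB·CA·BA·CA·BA·CA·BA·BA·BB·CA
    A ↦ CA
    B ↦ BA
    C ↦ BB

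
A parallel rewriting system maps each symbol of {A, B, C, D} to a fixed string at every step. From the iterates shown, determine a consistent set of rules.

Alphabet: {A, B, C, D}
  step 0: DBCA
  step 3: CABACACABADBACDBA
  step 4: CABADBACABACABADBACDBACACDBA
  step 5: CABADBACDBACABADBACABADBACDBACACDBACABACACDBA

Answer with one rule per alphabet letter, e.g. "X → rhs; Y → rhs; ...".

A->BA, B->D, C->CA, D->C

  step 4 ⇒ step 5: CABADBACABACABADBACDBACACDBA ⇒ CA·BA·D·BA·C·D·BA·CA·BA·D·BA·CA·BA·D·BA·C·D·BA·CA·C·D·BA·CA·BA·CA·C·D·BA
    A ↦ BA
    B ↦ D
    C ↦ CA
    D ↦ C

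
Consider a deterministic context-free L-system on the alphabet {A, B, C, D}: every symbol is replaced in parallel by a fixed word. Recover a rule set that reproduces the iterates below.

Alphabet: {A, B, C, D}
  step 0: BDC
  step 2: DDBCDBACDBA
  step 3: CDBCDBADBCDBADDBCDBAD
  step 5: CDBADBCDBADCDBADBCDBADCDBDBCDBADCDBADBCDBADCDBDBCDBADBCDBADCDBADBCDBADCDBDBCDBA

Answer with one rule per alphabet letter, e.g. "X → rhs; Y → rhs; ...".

A->D, B->A, C->DB, D->CDB

  step 2 ⇒ step 3: DDBCDBACDBA ⇒ CDB·CDB·A·DB·CDB·A·D·DB·CDB·A·D
    A ↦ D
    B ↦ A
    C ↦ DB
    D ↦ CDB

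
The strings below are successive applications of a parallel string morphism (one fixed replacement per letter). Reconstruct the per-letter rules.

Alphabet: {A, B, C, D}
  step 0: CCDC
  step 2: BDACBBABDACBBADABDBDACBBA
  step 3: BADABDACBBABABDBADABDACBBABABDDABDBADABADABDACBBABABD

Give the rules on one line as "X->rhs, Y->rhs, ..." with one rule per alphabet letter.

  step 2 ⇒ step 3: BDACBBABDACBBADABDBDACBBA ⇒ BA·DA·BD·ACB·BA·BA·BD·BA·DA·BD·ACB·BA·BA·BD·DA·BD·BA·DA·BA·DA·BD·ACB·BA·BA·BD
    A ↦ BD
    B ↦ BA
    C ↦ ACB
    D ↦ DA

A->BD, B->BA, C->ACB, D->DA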